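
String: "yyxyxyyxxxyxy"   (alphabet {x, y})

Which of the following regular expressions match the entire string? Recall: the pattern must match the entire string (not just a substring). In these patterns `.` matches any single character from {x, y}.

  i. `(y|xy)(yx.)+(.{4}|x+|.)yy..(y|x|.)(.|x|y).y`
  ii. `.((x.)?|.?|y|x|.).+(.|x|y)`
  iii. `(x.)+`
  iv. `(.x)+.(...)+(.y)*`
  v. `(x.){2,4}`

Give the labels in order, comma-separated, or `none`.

i → match
ii → match
iii → no match — must start with "x"
iv → no match
v → no match — must start with "x"

i, ii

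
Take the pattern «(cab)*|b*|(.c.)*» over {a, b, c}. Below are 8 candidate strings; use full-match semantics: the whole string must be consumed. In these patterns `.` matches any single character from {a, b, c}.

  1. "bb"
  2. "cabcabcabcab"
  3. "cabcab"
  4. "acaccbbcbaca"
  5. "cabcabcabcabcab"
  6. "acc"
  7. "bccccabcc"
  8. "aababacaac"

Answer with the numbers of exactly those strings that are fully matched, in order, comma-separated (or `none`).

1 → match
2 → match
3 → match
4 → match
5 → match
6 → match
7 → match
8 → no match

1, 2, 3, 4, 5, 6, 7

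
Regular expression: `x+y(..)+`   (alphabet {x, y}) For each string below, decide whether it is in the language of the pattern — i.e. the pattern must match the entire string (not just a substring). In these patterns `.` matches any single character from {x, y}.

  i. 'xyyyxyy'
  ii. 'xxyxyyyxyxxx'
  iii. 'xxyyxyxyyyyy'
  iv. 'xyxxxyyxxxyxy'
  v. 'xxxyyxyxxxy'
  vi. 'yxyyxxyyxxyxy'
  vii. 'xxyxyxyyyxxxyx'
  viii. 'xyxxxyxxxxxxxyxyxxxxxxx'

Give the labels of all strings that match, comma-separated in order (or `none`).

none

i → no match
ii → no match
iii → no match
iv → no match
v → no match
vi → no match — must start with 'x'
vii → no match
viii → no match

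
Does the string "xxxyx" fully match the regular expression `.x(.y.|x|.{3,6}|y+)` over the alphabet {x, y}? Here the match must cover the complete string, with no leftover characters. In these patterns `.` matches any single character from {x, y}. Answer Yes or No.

Yes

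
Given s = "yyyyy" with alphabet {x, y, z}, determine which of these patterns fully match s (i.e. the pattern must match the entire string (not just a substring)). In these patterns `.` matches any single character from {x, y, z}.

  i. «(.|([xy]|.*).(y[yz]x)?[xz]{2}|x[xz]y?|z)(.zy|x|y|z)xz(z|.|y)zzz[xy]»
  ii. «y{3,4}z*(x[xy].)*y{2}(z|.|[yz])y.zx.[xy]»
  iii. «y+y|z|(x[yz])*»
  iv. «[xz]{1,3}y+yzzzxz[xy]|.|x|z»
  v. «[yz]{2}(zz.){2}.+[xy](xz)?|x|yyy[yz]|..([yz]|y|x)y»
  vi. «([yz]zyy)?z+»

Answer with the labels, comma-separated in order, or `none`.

i → no match
ii → no match
iii → match
iv → no match
v → no match
vi → no match — must end with "z"

iii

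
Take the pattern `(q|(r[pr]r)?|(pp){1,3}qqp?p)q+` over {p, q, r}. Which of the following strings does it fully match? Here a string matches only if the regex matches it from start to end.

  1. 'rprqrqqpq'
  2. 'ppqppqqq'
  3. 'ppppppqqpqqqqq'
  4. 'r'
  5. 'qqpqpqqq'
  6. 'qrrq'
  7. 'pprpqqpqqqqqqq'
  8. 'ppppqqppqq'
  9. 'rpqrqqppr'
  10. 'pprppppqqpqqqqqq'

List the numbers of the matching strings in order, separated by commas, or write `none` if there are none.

3, 8

1 → no match
2 → no match
3 → match
4 → no match — must end with 'q'
5 → no match
6 → no match
7 → no match
8 → match
9 → no match — must end with 'q'
10 → no match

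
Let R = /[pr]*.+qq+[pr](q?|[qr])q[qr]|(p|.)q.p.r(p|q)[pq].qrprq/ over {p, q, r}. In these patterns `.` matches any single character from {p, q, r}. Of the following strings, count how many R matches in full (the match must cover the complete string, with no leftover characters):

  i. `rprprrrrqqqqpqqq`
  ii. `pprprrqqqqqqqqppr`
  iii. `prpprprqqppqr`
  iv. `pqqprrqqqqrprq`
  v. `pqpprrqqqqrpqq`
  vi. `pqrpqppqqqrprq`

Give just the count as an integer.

2

i → match
ii → no match
iii → no match
iv → match
v → no match
vi → no match
Total matched: 2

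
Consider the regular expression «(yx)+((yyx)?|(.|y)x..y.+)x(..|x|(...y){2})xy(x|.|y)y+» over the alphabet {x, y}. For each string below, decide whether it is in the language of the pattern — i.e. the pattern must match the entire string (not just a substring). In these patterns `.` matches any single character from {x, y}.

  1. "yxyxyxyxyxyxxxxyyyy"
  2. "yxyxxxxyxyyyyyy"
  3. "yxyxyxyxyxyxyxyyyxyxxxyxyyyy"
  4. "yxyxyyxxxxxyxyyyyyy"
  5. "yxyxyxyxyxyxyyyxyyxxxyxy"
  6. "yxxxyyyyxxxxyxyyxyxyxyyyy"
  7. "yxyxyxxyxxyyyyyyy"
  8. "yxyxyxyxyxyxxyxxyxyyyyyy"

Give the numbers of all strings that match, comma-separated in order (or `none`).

1, 2, 3, 4, 5, 6, 7, 8

1 → match
2 → match
3 → match
4 → match
5 → match
6 → match
7 → match
8 → match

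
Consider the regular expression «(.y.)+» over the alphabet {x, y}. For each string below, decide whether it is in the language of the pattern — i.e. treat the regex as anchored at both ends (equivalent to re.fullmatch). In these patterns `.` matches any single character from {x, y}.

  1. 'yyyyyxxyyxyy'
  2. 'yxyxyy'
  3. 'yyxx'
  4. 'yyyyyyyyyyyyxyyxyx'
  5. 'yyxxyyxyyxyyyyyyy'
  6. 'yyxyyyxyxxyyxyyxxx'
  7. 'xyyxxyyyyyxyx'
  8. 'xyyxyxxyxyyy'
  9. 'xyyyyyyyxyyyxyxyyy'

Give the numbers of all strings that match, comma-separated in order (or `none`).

1, 4, 8, 9

1 → match
2 → no match
3 → no match
4 → match
5 → no match
6 → no match
7 → no match
8 → match
9 → match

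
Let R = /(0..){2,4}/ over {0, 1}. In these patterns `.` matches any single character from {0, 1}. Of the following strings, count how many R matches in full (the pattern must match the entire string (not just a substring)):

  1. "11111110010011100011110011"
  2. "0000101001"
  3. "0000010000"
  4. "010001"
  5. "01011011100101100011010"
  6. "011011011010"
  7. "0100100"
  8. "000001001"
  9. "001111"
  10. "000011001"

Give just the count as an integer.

4

1 → no match — must start with "0"
2 → no match
3 → no match
4 → match
5 → no match
6 → match
7 → no match
8 → match
9 → no match
10 → match
Total matched: 4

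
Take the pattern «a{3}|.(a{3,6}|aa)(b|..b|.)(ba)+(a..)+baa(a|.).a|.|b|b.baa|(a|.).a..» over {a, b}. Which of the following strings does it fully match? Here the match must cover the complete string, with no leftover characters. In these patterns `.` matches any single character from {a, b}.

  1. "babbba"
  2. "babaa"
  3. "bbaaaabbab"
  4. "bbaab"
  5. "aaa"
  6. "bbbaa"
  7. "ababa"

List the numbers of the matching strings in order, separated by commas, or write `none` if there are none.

1 → no match
2 → match
3 → no match
4 → match
5 → match
6 → match
7 → match

2, 4, 5, 6, 7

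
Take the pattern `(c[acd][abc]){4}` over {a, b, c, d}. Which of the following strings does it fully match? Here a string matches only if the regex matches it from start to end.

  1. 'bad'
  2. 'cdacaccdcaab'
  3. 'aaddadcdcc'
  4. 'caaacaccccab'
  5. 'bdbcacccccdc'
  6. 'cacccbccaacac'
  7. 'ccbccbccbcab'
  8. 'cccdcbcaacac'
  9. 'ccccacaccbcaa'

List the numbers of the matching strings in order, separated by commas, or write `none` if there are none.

1. 'bad' → no match — must start with 'c'
2. 'cdacaccdcaab' → no match
3. 'aaddadcdcc' → no match — must start with 'c'
4. 'caaacaccccab' → no match
5. 'bdbcacccccdc' → no match — must start with 'c'
6 → no match
7. 'ccbccbccbcab' → match
8. 'cccdcbcaacac' → no match
9 → no match

7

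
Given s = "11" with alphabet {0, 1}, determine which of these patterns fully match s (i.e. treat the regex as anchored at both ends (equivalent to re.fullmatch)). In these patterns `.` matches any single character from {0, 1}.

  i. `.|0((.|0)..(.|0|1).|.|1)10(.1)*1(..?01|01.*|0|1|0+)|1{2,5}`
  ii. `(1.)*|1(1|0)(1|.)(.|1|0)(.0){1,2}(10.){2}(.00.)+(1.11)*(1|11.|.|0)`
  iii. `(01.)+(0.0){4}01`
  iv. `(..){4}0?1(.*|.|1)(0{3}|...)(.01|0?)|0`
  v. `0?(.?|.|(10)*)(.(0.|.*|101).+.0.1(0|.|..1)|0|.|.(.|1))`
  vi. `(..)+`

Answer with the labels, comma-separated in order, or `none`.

i → match
ii → match
iii → no match — must start with "01"
iv → no match
v → match
vi → match

i, ii, v, vi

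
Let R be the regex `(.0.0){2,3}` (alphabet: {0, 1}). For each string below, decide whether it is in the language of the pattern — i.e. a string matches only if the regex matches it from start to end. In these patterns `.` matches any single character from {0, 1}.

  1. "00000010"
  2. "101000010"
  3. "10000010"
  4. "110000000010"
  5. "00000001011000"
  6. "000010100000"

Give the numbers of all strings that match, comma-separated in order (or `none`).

1, 3, 6

1 → match
2 → no match
3 → match
4 → no match
5 → no match
6 → match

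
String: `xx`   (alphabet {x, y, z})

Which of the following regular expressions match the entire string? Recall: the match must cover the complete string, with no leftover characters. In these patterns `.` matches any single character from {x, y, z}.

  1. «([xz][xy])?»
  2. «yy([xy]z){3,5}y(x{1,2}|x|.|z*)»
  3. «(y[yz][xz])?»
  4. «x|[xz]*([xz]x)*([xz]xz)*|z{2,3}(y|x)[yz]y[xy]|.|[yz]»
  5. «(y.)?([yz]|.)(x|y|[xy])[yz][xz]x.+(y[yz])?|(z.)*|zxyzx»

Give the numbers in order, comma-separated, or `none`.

1, 4

1 → match
2 → no match — must start with `yy`
3 → no match
4 → match
5 → no match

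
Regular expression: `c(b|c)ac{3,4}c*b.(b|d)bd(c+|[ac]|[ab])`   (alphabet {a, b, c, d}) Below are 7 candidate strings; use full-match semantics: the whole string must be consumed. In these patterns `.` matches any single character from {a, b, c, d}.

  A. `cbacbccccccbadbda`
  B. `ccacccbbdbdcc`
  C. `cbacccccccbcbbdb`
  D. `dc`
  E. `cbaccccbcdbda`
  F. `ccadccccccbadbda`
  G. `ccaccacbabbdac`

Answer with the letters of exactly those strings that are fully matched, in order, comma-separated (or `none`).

A → no match
B → match
C → match
D. `dc` → no match — must start with `c`
E → match
F → no match
G → no match

B, C, E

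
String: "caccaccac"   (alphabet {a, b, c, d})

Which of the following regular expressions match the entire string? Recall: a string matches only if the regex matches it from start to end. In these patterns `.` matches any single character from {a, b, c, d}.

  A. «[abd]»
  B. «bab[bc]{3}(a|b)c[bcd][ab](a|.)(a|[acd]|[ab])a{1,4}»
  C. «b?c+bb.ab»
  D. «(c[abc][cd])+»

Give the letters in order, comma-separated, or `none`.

A → no match
B → no match — must start with "bab"
C → no match — must end with "ab"
D → match

D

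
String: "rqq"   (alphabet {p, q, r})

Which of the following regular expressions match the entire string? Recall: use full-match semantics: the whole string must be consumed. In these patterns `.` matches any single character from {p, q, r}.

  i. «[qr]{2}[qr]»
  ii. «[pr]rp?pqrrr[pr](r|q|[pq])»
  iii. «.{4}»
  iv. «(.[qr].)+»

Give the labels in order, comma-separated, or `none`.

i, iv

i → match
ii → no match
iii → no match
iv → match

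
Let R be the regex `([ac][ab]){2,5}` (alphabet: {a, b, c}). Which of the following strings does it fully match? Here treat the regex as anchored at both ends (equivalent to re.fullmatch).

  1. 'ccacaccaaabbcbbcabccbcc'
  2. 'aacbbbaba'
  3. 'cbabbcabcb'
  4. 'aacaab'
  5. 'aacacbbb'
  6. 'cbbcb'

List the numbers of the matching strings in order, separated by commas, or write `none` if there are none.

4

1 → no match
2 → no match
3 → no match
4 → match
5 → no match
6 → no match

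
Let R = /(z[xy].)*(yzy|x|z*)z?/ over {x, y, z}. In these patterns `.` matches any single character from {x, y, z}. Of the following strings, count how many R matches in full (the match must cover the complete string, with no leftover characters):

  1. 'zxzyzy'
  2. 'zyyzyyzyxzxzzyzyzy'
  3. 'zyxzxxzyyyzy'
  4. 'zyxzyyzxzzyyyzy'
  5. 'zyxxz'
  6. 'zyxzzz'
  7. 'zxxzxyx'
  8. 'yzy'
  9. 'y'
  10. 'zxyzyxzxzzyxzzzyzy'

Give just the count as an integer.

1 → match
2 → match
3 → match
4 → match
5 → match
6 → match
7 → match
8 → match
9 → no match
10 → no match
Total matched: 8

8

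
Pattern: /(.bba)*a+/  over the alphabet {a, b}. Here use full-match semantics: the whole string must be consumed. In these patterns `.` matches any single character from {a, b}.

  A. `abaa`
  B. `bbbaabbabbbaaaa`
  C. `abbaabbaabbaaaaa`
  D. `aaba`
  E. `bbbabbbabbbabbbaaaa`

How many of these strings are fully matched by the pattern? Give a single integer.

3

A → no match
B → match
C → match
D → no match
E → match
Total matched: 3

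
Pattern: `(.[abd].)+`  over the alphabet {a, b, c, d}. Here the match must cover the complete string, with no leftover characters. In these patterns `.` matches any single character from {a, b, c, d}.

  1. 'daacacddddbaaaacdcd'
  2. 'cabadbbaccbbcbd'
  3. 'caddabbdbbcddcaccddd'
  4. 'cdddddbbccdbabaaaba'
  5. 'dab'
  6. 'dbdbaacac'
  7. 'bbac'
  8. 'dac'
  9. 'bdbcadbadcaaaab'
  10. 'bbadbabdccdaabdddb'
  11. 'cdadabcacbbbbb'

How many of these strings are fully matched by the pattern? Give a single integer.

6

1 → no match
2 → match
3 → no match
4 → no match
5 → match
6 → match
7 → no match
8 → match
9 → match
10 → match
11 → no match
Total matched: 6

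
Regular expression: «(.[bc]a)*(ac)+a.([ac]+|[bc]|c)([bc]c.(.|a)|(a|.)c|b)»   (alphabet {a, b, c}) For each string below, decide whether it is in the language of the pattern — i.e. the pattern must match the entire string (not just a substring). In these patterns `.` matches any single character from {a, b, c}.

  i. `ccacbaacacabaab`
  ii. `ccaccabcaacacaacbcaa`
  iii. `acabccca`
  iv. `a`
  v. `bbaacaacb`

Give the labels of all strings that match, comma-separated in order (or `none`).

i, ii, v

i → match
ii → match
iii → no match
iv → no match
v → match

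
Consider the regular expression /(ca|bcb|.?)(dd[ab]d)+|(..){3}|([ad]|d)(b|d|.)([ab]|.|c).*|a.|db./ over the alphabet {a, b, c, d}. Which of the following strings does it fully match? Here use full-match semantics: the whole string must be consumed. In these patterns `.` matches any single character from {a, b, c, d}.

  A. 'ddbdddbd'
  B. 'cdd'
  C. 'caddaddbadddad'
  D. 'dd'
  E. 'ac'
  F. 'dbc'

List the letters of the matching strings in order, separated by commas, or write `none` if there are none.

A, E, F

A → match
B → no match
C → no match
D → no match
E → match
F → match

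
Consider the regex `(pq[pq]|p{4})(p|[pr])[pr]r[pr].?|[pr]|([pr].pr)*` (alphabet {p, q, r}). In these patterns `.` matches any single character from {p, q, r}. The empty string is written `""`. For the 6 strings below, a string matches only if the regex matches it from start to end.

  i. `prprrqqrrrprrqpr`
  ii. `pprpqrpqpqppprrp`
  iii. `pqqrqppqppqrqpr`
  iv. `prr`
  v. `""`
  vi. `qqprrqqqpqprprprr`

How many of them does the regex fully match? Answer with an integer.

i → no match
ii → no match
iii → no match
iv. `prr` → no match
v. `""` → match
vi → no match
Total matched: 1

1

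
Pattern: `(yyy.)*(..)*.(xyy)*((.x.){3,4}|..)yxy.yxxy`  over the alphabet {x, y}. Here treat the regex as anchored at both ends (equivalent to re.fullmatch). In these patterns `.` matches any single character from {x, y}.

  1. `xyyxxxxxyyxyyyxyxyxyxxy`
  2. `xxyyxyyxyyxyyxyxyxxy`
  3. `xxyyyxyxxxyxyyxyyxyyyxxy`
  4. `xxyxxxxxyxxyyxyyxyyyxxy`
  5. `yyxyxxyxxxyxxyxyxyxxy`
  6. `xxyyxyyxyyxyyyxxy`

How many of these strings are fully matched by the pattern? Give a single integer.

1 → match
2 → match
3 → match
4 → match
5 → match
6 → match
Total matched: 6

6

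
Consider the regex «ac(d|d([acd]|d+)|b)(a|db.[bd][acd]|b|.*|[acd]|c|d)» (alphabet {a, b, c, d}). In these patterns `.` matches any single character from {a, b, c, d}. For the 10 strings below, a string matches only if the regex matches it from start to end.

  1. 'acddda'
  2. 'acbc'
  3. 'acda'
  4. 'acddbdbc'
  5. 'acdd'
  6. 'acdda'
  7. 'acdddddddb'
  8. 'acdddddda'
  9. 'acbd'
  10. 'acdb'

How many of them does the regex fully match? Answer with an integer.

1 → match
2 → match
3 → match
4 → match
5 → match
6 → match
7 → match
8 → match
9 → match
10 → match
Total matched: 10

10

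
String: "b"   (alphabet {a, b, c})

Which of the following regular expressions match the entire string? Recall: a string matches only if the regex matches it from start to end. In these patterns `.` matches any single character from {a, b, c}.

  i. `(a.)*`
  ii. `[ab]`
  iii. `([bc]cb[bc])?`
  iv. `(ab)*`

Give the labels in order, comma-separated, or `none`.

i → no match
ii → match
iii → no match
iv → no match

ii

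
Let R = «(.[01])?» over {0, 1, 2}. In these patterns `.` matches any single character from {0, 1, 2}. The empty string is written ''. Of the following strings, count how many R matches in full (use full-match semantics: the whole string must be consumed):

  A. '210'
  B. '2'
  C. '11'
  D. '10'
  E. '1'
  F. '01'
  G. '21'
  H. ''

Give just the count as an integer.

5

A. '210' → no match
B. '2' → no match
C. '11' → match
D. '10' → match
E. '1' → no match
F. '01' → match
G. '21' → match
H. '' → match
Total matched: 5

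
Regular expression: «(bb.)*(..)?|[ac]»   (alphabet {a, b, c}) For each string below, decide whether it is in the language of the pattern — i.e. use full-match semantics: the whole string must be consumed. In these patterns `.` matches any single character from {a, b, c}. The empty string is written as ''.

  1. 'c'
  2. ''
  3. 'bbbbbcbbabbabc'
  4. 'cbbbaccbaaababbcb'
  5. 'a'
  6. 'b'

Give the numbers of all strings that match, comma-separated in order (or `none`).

1, 2, 3, 5

1 → match
2 → match
3 → match
4 → no match
5 → match
6 → no match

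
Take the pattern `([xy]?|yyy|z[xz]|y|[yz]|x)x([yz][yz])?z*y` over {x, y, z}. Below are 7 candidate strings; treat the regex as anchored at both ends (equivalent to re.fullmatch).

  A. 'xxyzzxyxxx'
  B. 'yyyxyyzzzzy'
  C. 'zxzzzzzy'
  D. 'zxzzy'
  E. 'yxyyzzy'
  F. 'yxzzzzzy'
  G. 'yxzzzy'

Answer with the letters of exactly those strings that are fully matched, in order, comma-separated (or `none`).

B, C, D, E, F, G

A → no match — must end with 'y'
B → match
C → match
D → match
E → match
F → match
G → match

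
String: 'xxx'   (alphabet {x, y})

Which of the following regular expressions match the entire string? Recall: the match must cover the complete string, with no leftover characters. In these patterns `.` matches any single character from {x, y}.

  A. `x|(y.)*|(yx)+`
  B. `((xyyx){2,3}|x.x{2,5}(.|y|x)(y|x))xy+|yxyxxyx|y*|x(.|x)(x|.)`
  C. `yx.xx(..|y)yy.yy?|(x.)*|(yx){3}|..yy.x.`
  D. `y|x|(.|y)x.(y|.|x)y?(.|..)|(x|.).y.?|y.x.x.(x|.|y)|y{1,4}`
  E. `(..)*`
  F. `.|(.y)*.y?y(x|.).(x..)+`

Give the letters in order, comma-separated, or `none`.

B

A → no match
B → match
C → no match
D → no match
E → no match
F → no match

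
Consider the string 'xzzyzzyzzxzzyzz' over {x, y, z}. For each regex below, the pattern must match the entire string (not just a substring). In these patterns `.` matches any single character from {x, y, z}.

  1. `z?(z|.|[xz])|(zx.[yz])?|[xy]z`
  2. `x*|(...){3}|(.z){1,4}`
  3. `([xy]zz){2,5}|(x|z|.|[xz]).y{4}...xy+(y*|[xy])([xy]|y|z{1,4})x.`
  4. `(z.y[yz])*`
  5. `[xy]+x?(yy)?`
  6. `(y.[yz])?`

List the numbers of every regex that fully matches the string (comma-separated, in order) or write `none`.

1 → no match
2 → no match
3 → match
4 → no match
5 → no match
6 → no match

3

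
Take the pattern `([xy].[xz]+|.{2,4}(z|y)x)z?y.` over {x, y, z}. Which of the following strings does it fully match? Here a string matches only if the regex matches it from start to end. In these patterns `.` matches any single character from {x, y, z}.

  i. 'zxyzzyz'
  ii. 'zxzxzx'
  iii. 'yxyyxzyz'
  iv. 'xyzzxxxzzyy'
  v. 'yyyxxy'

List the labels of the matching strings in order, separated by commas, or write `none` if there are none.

iii, iv

i → no match
ii → no match
iii → match
iv → match
v → no match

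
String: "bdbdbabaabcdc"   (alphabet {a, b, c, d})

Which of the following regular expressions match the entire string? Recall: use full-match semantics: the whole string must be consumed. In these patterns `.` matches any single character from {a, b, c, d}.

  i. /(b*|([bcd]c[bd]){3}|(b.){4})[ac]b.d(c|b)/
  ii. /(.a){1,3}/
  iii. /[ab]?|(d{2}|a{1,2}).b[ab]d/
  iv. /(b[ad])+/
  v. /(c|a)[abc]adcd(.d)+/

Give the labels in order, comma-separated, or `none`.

i → match
ii → no match — must end with "a"
iii → no match
iv → no match
v → no match — must end with "d"

i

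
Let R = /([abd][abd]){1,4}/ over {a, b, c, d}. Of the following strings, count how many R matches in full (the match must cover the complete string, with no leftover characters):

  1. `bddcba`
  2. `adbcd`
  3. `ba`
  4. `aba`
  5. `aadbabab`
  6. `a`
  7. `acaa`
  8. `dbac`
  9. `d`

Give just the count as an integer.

2

1. `bddcba` → no match
2. `adbcd` → no match
3. `ba` → match
4. `aba` → no match
5. `aadbabab` → match
6. `a` → no match
7. `acaa` → no match
8. `dbac` → no match
9. `d` → no match
Total matched: 2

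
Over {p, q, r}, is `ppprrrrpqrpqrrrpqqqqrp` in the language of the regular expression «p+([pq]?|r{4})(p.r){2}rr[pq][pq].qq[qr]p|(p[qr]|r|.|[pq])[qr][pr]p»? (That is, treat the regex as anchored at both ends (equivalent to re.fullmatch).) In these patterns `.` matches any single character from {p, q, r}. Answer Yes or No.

Yes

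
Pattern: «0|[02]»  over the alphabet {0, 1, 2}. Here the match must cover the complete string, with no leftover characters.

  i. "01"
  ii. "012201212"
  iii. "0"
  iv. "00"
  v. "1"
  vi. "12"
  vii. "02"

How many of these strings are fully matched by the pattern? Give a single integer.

1

i → no match
ii → no match
iii → match
iv → no match
v → no match
vi → no match
vii → no match
Total matched: 1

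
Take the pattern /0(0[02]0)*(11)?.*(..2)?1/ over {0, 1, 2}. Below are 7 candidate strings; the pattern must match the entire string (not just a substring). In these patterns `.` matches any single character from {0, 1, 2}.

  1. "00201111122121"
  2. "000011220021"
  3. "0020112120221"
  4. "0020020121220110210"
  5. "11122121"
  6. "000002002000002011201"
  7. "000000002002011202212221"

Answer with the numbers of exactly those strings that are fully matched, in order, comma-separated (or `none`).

1, 2, 3, 6, 7

1 → match
2. "000011220021" → match
3 → match
4 → no match — must end with "1"
5. "11122121" → no match — must start with "0"
6 → match
7 → match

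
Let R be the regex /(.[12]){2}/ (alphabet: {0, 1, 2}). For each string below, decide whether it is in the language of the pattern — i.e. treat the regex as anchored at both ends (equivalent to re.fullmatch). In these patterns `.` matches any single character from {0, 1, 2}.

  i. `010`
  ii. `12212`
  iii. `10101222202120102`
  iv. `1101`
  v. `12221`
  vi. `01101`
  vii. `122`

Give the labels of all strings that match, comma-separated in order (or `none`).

i → no match
ii → no match
iii → no match
iv → match
v → no match
vi → no match
vii → no match

iv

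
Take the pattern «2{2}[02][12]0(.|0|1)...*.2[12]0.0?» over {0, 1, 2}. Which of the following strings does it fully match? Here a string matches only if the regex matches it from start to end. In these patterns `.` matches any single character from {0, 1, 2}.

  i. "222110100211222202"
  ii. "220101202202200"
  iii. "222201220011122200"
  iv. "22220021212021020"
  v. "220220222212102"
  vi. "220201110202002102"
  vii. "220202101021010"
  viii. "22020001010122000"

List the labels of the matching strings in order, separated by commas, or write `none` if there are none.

i → no match
ii → match
iii → match
iv → match
v → no match
vi → match
vii → match
viii → match

ii, iii, iv, vi, vii, viii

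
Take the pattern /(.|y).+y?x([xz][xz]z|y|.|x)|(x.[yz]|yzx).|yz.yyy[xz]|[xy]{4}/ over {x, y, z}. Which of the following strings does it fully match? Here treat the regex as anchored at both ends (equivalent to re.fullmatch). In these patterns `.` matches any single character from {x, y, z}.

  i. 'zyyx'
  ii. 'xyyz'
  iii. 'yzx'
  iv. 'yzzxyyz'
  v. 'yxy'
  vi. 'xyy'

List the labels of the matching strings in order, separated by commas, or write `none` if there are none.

ii

i → no match
ii → match
iii → no match
iv → no match
v → no match
vi → no match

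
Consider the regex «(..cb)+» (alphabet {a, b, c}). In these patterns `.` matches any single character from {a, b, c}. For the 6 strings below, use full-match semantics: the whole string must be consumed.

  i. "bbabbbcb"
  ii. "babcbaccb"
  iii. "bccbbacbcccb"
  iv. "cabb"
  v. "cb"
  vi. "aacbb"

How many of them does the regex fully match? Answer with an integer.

1

i → no match
ii → no match
iii → match
iv → no match — must end with "cb"
v → no match
vi → no match — must end with "cb"
Total matched: 1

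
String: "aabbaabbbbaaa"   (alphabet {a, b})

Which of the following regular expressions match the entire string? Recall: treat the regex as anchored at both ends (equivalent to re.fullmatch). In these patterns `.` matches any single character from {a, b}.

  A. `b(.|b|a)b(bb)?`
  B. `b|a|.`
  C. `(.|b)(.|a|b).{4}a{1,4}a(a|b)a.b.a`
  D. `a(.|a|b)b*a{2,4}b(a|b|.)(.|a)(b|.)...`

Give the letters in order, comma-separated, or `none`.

A → no match — must start with "b"
B → no match
C → no match
D → match

D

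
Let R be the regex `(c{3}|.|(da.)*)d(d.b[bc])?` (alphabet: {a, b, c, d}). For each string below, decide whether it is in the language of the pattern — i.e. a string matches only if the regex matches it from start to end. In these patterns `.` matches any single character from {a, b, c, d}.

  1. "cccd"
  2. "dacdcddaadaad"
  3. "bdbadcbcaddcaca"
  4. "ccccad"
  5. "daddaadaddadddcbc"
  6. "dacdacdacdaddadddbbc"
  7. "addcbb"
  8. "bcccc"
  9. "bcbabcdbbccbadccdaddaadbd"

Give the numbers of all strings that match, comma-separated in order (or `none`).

1. "cccd" → match
2 → no match
3 → no match
4. "ccccad" → no match
5 → match
6 → match
7. "addcbb" → match
8. "bcccc" → no match
9 → no match

1, 5, 6, 7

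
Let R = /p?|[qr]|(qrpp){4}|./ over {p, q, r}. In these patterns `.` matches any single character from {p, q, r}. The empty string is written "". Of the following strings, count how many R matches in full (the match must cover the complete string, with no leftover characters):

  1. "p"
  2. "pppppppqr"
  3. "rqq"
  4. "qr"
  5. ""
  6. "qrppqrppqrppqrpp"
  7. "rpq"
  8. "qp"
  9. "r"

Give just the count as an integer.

4

1 → match
2 → no match
3 → no match
4 → no match
5 → match
6 → match
7 → no match
8 → no match
9 → match
Total matched: 4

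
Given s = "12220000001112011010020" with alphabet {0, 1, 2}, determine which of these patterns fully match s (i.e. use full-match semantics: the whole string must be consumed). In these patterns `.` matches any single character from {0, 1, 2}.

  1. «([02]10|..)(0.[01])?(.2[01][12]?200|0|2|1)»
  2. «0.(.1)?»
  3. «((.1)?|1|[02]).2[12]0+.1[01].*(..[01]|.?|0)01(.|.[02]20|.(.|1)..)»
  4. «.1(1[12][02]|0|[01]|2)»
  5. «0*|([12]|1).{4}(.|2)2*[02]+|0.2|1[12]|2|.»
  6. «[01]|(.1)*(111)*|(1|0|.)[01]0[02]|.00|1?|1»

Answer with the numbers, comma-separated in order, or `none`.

3

1 → no match
2 → no match — must start with "0"
3 → match
4 → no match
5 → no match
6 → no match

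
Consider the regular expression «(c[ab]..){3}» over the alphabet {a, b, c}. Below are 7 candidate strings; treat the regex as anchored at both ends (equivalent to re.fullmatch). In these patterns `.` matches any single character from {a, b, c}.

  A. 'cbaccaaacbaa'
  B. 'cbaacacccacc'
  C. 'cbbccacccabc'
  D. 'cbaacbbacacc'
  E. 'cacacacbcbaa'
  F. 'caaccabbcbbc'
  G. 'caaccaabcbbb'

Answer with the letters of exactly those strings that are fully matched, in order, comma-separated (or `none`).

A → match
B → match
C → match
D → match
E → match
F → match
G → match

A, B, C, D, E, F, G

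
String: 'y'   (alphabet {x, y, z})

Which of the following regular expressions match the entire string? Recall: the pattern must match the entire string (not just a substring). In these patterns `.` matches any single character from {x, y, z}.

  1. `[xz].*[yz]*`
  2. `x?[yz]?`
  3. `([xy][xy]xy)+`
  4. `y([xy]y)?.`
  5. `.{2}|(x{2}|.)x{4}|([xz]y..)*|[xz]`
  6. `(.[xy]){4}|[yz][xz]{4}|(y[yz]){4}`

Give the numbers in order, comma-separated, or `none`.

2

1 → no match
2 → match
3 → no match — must end with 'xy'
4 → no match
5 → no match
6 → no match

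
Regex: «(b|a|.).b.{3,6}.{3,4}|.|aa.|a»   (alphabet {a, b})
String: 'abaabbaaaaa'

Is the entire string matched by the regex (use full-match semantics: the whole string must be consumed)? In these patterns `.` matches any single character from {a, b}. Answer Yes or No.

No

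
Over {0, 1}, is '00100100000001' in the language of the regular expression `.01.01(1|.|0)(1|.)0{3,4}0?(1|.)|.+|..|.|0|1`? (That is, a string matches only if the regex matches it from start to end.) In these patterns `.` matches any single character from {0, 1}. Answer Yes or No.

Yes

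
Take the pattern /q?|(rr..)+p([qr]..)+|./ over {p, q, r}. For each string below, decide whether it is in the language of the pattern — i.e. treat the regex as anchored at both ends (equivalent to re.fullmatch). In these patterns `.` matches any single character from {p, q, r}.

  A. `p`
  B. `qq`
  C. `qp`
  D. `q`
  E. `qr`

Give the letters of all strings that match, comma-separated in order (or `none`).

A. `p` → match
B. `qq` → no match
C. `qp` → no match
D. `q` → match
E. `qr` → no match

A, D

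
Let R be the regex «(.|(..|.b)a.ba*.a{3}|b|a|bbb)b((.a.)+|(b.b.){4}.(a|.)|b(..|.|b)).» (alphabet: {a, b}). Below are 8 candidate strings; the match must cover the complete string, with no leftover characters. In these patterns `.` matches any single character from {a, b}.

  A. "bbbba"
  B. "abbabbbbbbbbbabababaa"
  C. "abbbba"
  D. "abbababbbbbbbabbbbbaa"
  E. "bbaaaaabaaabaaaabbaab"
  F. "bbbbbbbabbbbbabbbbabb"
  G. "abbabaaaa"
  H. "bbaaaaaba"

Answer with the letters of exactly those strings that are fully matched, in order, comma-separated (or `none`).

A → match
B → match
C → match
D → match
E → match
F → match
G → match
H → match

A, B, C, D, E, F, G, H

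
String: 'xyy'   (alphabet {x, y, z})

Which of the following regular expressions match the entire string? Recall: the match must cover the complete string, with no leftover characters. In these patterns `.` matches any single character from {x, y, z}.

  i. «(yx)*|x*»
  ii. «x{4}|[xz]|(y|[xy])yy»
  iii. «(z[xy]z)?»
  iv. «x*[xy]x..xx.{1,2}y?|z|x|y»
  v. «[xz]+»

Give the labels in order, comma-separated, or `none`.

i → no match
ii → match
iii → no match
iv → no match
v → no match

ii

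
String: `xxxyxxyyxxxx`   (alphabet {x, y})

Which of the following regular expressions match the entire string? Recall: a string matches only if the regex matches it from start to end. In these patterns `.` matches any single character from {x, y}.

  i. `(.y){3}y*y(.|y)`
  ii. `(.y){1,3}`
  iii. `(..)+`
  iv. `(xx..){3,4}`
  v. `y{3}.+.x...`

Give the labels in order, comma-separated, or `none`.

iii, iv

i → no match
ii → no match — must end with `y`
iii → match
iv → match
v → no match — must start with `y`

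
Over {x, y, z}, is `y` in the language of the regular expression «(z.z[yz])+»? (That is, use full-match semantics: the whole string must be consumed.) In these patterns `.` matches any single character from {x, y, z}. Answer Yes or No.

Every match must start with `z`, but `y` does not.

No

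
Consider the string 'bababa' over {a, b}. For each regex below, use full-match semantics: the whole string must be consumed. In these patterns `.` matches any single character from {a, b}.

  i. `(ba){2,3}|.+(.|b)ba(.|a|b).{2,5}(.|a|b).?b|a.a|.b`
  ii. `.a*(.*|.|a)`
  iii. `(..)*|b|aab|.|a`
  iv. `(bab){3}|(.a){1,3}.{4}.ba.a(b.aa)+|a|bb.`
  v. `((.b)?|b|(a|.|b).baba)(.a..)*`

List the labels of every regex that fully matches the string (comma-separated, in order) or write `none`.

i → match
ii → match
iii → match
iv → no match
v → match

i, ii, iii, v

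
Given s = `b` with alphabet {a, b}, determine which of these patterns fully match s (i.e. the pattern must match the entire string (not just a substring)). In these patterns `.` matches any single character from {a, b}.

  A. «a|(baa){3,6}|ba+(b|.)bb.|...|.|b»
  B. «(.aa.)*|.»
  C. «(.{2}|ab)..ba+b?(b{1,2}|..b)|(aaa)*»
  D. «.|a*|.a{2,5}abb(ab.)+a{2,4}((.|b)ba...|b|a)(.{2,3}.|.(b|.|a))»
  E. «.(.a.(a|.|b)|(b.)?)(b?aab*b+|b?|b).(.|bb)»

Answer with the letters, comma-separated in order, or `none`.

A, B, D

A → match
B → match
C → no match
D → match
E → no match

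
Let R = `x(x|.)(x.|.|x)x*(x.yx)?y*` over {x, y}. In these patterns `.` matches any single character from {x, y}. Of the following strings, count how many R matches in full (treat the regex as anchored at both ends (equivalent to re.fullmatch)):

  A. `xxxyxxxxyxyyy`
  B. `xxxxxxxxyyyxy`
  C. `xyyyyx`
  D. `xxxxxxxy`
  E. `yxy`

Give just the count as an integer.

2

A → match
B → no match
C → no match
D → match
E → no match — must start with `x`
Total matched: 2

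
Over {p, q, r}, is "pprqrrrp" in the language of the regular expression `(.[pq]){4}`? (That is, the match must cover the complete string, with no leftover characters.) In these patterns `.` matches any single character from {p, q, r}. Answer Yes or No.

No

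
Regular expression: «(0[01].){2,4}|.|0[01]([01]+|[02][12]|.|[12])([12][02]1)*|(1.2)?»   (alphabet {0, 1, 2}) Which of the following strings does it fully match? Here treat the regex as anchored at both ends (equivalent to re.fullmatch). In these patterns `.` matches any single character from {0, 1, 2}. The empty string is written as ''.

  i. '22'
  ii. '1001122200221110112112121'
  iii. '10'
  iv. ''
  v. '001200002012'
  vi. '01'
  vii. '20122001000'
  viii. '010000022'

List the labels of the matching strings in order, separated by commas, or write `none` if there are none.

iv

i. '22' → no match
ii → no match
iii. '10' → no match
iv. '' → match
v. '001200002012' → no match
vi. '01' → no match
vii. '20122001000' → no match
viii. '010000022' → no match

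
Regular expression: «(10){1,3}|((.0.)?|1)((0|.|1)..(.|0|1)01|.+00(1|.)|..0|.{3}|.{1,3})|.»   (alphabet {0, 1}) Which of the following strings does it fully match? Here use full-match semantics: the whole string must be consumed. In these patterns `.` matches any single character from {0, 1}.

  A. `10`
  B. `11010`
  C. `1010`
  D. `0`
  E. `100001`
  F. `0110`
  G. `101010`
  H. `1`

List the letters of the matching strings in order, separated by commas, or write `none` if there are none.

A, C, D, E, G, H

A. `10` → match
B. `11010` → no match
C. `1010` → match
D. `0` → match
E. `100001` → match
F. `0110` → no match
G. `101010` → match
H. `1` → match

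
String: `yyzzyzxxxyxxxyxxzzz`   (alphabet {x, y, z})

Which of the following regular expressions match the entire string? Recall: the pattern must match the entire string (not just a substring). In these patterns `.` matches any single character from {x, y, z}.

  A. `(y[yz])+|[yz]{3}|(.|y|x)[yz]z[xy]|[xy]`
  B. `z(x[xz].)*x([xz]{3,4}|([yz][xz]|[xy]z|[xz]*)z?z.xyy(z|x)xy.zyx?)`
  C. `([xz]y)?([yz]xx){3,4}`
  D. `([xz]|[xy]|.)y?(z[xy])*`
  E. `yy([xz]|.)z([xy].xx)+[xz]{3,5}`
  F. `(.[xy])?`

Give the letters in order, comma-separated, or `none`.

A → no match
B → no match — must start with `z`
C → no match — must end with `xx`
D → no match
E → match
F → no match

E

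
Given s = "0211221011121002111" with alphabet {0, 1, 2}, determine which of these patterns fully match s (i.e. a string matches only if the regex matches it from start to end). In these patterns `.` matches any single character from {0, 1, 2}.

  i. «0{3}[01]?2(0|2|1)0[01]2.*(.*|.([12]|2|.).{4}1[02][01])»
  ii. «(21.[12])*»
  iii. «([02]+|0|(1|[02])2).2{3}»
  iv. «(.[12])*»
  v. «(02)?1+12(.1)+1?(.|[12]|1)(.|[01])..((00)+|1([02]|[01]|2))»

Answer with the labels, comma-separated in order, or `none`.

i → no match
ii → no match
iii → no match — must end with "2"
iv → no match
v → match

v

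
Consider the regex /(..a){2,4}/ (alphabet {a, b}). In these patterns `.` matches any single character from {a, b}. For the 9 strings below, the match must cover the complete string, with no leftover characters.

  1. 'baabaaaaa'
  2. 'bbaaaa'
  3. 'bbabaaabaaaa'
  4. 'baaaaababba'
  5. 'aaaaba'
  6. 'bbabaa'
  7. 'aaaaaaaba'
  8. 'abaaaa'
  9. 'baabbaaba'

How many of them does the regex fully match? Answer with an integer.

8

1. 'baabaaaaa' → match
2. 'bbaaaa' → match
3. 'bbabaaabaaaa' → match
4. 'baaaaababba' → no match
5. 'aaaaba' → match
6. 'bbabaa' → match
7. 'aaaaaaaba' → match
8. 'abaaaa' → match
9. 'baabbaaba' → match
Total matched: 8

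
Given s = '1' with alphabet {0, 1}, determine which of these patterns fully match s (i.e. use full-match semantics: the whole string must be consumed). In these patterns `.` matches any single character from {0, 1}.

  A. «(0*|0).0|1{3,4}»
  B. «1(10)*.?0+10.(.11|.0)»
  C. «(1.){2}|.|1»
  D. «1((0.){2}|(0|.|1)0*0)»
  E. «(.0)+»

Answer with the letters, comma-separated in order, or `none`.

A → no match
B → no match
C → match
D → no match
E → no match — must end with '0'

C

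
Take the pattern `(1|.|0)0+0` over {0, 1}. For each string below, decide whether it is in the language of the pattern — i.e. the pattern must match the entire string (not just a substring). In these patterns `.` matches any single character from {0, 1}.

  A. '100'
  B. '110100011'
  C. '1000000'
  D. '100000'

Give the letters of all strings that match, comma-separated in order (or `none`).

A. '100' → match
B. '110100011' → no match — must end with '00'
C. '1000000' → match
D. '100000' → match

A, C, D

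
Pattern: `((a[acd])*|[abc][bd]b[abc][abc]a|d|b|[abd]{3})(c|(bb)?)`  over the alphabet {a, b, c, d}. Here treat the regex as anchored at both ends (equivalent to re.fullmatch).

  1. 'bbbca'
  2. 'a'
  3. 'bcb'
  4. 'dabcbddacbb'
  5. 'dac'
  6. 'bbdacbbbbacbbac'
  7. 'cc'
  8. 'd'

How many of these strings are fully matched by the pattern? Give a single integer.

1

1 → no match
2 → no match
3 → no match
4 → no match
5 → no match
6 → no match
7 → no match
8 → match
Total matched: 1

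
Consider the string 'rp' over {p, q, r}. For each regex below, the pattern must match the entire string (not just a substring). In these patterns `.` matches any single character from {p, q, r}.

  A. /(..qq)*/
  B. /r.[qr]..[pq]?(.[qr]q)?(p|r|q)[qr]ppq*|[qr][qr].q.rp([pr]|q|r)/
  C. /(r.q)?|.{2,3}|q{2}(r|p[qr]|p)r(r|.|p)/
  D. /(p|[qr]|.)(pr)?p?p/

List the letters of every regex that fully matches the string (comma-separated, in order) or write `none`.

A → no match
B → no match
C → match
D → match

C, D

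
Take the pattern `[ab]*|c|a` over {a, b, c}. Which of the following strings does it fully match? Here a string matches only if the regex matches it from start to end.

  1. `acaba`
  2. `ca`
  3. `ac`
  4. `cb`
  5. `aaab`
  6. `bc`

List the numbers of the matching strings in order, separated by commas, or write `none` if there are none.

5

1 → no match
2 → no match
3 → no match
4 → no match
5 → match
6 → no match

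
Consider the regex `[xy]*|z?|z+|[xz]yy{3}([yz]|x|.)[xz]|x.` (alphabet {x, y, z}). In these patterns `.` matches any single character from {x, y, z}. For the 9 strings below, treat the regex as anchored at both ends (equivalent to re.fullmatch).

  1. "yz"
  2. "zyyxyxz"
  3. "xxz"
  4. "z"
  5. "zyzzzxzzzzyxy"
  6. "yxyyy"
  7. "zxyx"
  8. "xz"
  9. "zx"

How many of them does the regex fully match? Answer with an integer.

3

1 → no match
2 → no match
3 → no match
4 → match
5 → no match
6 → match
7 → no match
8 → match
9 → no match
Total matched: 3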